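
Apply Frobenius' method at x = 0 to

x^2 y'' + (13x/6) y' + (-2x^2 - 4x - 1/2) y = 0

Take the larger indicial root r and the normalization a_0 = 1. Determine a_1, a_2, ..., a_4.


Write in Frobenius form y'' + (p(x)/x) y' + (q(x)/x^2) y = 0:
  p(x) = 13/6,  q(x) = -2x^2 - 4x - 1/2.
Indicial equation: r(r-1) + (13/6) r + (-1/2) = 0 -> roots r_1 = 1/3, r_2 = -3/2.
Take r = r_1 = 1/3. Let y(x) = x^r sum_{n>=0} a_n x^n with a_0 = 1.
Substitute y = x^r sum a_n x^n and match x^{r+n}. The recurrence is
  D(n) a_n - 4 a_{n-1} - 2 a_{n-2} = 0,  where D(n) = (r+n)(r+n-1) + (13/6)(r+n) + (-1/2).
  a_n = [4 a_{n-1} + 2 a_{n-2}] / D(n).
Since the indicial polynomial factors as (r - r_1)(r - r_2), D(n) = (r_1 + n - r_1)(r_1 + n - r_2) = n(n + 11/6).
Evaluating step by step (a_0 = 1):
  n = 1: D(1) = 1(1 + 11/6) = 17/6; numerator = 4(1) = 4; a_1 = (4)/(17/6) = 24/17
  n = 2: D(2) = 2(2 + 11/6) = 23/3; numerator = 4(24/17) + 2(1) = 130/17; a_2 = (130/17)/(23/3) = 390/391
  n = 3: D(3) = 3(3 + 11/6) = 29/2; numerator = 4(390/391) + 2(24/17) = 2664/391; a_3 = (2664/391)/(29/2) = 5328/11339
  n = 4: D(4) = 4(4 + 11/6) = 70/3; numerator = 4(5328/11339) + 2(390/391) = 43932/11339; a_4 = (43932/11339)/(70/3) = 9414/56695

r = 1/3; a_0 = 1; a_1 = 24/17; a_2 = 390/391; a_3 = 5328/11339; a_4 = 9414/56695


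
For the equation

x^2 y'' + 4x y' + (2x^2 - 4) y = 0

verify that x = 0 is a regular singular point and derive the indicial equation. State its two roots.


Divide by x^2 to reach normal form y'' + P_1(x) y' + P_2(x) y = 0 with P_1(x) = 4/x and P_2(x) = 2 - 4/x^2.
x = 0 is a singular point because the y'-coefficient 4/x has a pole at x = 0 and the y-coefficient 2 - 4/x^2 has a pole at x = 0.
It is a regular singular point because x P_1(x) = p(x) = 4 and x^2 P_2(x) = q(x) = 2x^2 - 4 are polynomials, hence analytic at x = 0.
p(0) = 4,  q(0) = -4.
Indicial equation: r(r-1) + p(0) r + q(0) = 0, i.e. r^2 + (p(0) - 1) r + q(0) = 0, i.e. r^2 + 3 r - 4 = 0.
Discriminant: (3)^2 - 4(-4) = 25, so r = (-3 ± 5)/2.
Solving: r_1 = 1, r_2 = -4.

indicial: r^2 + 3 r - 4 = 0; roots r_1 = 1, r_2 = -4


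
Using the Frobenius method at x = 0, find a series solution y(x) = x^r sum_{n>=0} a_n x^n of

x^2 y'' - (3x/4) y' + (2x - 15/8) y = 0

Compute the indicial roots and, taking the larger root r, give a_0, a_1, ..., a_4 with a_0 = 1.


Write in Frobenius form y'' + (p(x)/x) y' + (q(x)/x^2) y = 0:
  p(x) = -3/4,  q(x) = 2x - 15/8.
Indicial equation: r(r-1) + (-3/4) r + (-15/8) = 0 -> roots r_1 = 5/2, r_2 = -3/4.
Take r = r_1 = 5/2. Let y(x) = x^r sum_{n>=0} a_n x^n with a_0 = 1.
Substitute y = x^r sum a_n x^n and match x^{r+n}. The recurrence is
  D(n) a_n + 2 a_{n-1} = 0,  where D(n) = (r+n)(r+n-1) + (-3/4)(r+n) + (-15/8).
  a_n = -2 / D(n) * a_{n-1}.
Since the indicial polynomial factors as (r - r_1)(r - r_2), D(n) = (r_1 + n - r_1)(r_1 + n - r_2) = n(n + 13/4).
Evaluating step by step (a_0 = 1):
  n = 1: D(1) = 1(1 + 13/4) = 17/4; numerator = -2(1) = -2; a_1 = (-2)/(17/4) = -8/17
  n = 2: D(2) = 2(2 + 13/4) = 21/2; numerator = -2(-8/17) = 16/17; a_2 = (16/17)/(21/2) = 32/357
  n = 3: D(3) = 3(3 + 13/4) = 75/4; numerator = -2(32/357) = -64/357; a_3 = (-64/357)/(75/4) = -256/26775
  n = 4: D(4) = 4(4 + 13/4) = 29; numerator = -2(-256/26775) = 512/26775; a_4 = (512/26775)/(29) = 512/776475

r = 5/2; a_0 = 1; a_1 = -8/17; a_2 = 32/357; a_3 = -256/26775; a_4 = 512/776475


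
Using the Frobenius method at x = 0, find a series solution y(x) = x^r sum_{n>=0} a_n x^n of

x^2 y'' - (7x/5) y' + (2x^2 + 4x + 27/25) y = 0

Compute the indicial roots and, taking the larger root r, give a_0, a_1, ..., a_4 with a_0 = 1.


Write in Frobenius form y'' + (p(x)/x) y' + (q(x)/x^2) y = 0:
  p(x) = -7/5,  q(x) = 2x^2 + 4x + 27/25.
Indicial equation: r(r-1) + (-7/5) r + (27/25) = 0 -> roots r_1 = 9/5, r_2 = 3/5.
Take r = r_1 = 9/5. Let y(x) = x^r sum_{n>=0} a_n x^n with a_0 = 1.
Substitute y = x^r sum a_n x^n and match x^{r+n}. The recurrence is
  D(n) a_n + 4 a_{n-1} + 2 a_{n-2} = 0,  where D(n) = (r+n)(r+n-1) + (-7/5)(r+n) + (27/25).
  a_n = [-4 a_{n-1} - 2 a_{n-2}] / D(n).
Since the indicial polynomial factors as (r - r_1)(r - r_2), D(n) = (r_1 + n - r_1)(r_1 + n - r_2) = n(n + 6/5).
Evaluating step by step (a_0 = 1):
  n = 1: D(1) = 1(1 + 6/5) = 11/5; numerator = -4(1) = -4; a_1 = (-4)/(11/5) = -20/11
  n = 2: D(2) = 2(2 + 6/5) = 32/5; numerator = -4(-20/11) - 2(1) = 58/11; a_2 = (58/11)/(32/5) = 145/176
  n = 3: D(3) = 3(3 + 6/5) = 63/5; numerator = -4(145/176) - 2(-20/11) = 15/44; a_3 = (15/44)/(63/5) = 25/924
  n = 4: D(4) = 4(4 + 6/5) = 104/5; numerator = -4(25/924) - 2(145/176) = -295/168; a_4 = (-295/168)/(104/5) = -1475/17472

r = 9/5; a_0 = 1; a_1 = -20/11; a_2 = 145/176; a_3 = 25/924; a_4 = -1475/17472


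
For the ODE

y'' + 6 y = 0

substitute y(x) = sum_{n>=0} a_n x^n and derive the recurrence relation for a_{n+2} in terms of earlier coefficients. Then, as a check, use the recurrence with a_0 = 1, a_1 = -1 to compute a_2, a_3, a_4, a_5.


Substitute y = sum_n a_n x^n into y'' + (const) y = 0.
y''(x) = sum_{n>=0} (n+2)(n+1) a_{n+2} x^n.
The ODE becomes sum_n [(n+2)(n+1) a_{n+2} + 6 a_n] x^n = 0.
Setting each coefficient to zero gives the recurrence:
  (n+2)(n+1) a_{n+2} + 6 a_n = 0,
  a_{n+2} = -6 / ((n+1)(n+2)) a_n.

Check with a_0 = 1, a_1 = -1 (apply the recurrence for n = 0, 1, 2, 3): a_0 = 1, a_1 = -1, a_2 = -3, a_3 = 1, a_4 = 3/2, a_5 = -3/10.

a_{n+2} = -6/((n+1)(n+2)) * a_n; check: a_0 = 1, a_1 = -1, a_2 = -3, a_3 = 1, a_4 = 3/2, a_5 = -3/10


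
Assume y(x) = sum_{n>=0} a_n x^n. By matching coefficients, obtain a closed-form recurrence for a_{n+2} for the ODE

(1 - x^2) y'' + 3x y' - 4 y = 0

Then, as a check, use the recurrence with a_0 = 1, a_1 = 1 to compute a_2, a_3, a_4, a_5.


Substitute y = sum_n a_n x^n.
(1 - 1 x^2) y'' contributes (n+2)(n+1) a_{n+2} - n(n-1) a_n at x^n.
3 x y'(x) contributes 3 n a_n at x^n.
-4 y(x) contributes -4 a_n at x^n.
Matching x^n: (n+2)(n+1) a_{n+2} + (-n(n-1) + 3 n - 4) a_n = 0.
Thus a_{n+2} = (n(n-1) - 3 n + 4) / ((n+1)(n+2)) * a_n.

Check with a_0 = 1, a_1 = 1 (apply the recurrence for n = 0, 1, 2, 3): a_0 = 1, a_1 = 1, a_2 = 2, a_3 = 1/6, a_4 = 0, a_5 = 1/120.

a_(n+2) = (n(n-1) - 3 n + 4) / ((n+1)(n+2)) * a_n; check: a_0 = 1, a_1 = 1, a_2 = 2, a_3 = 1/6, a_4 = 0, a_5 = 1/120


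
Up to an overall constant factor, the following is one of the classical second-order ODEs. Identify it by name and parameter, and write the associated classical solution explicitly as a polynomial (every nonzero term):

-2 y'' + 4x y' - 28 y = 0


All three coefficients share the factor -2; dividing through by -2 gives  y'' - 2x y' + 14 y = 0.
This matches the Hermite equation y'' - 2x y' + 2n y = 0 with 2n = 14, so n = 7; the polynomial solution is H_7(x).
With y = sum_k a_k x^k, matching x^k gives (k+2)(k+1) a_{k+2} = 2(k - n) a_k = 2(k - 7) a_k. The right side vanishes at k = 7, so the series with the parity of 7 terminates at degree 7.
Standard normalization: leading coefficient of H_n is 2^n, so a_7 = 2^7 = 128. Work downward with a_k = (k+1)(k+2) a_{k+2} / (2(k - n)):
  a_5 = (6)(7)(128) / (2(5 - 7)) = 5376/(-4) = -1344
  a_3 = (4)(5)(-1344) / (2(3 - 7)) = -26880/(-8) = 3360
  a_1 = (2)(3)(3360) / (2(1 - 7)) = 20160/(-12) = -1680
Hence H_7(x) = 128 x^7 - 1344 x^5 + 3360 x^3 - 1680 x.

H_7(x); series = 128 x^7 - 1344 x^5 + 3360 x^3 - 1680 x


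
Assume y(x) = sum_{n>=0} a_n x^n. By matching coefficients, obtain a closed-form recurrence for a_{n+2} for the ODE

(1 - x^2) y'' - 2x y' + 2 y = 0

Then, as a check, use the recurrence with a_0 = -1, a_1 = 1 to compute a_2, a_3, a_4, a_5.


Substitute y = sum_n a_n x^n.
(1 - 1 x^2) y'' contributes (n+2)(n+1) a_{n+2} - n(n-1) a_n at x^n.
-2 x y'(x) contributes -2 n a_n at x^n.
2 y(x) contributes 2 a_n at x^n.
Matching x^n: (n+2)(n+1) a_{n+2} + (-n(n-1) - 2 n + 2) a_n = 0.
Thus a_{n+2} = (n(n-1) + 2 n - 2) / ((n+1)(n+2)) * a_n.

Check with a_0 = -1, a_1 = 1 (apply the recurrence for n = 0, 1, 2, 3): a_0 = -1, a_1 = 1, a_2 = 1, a_3 = 0, a_4 = 1/3, a_5 = 0.

a_(n+2) = (n(n-1) + 2 n - 2) / ((n+1)(n+2)) * a_n; check: a_0 = -1, a_1 = 1, a_2 = 1, a_3 = 0, a_4 = 1/3, a_5 = 0


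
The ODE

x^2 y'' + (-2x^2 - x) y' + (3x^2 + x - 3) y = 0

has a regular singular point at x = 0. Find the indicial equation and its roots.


Divide by x^2 to reach normal form y'' + P_1(x) y' + P_2(x) y = 0 with P_1(x) = -2 - 1/x and P_2(x) = 3 + 1/x - 3/x^2.
x = 0 is a singular point because the y'-coefficient -2 - 1/x has a pole at x = 0 and the y-coefficient 3 + 1/x - 3/x^2 has a pole at x = 0.
It is a regular singular point because x P_1(x) = p(x) = -2x - 1 and x^2 P_2(x) = q(x) = 3x^2 + x - 3 are polynomials, hence analytic at x = 0.
p(0) = -1,  q(0) = -3.
Indicial equation: r(r-1) + p(0) r + q(0) = 0, i.e. r^2 + (p(0) - 1) r + q(0) = 0, i.e. r^2 - 2 r - 3 = 0.
Discriminant: (-2)^2 - 4(-3) = 16, so r = (2 ± 4)/2.
Solving: r_1 = 3, r_2 = -1.

indicial: r^2 - 2 r - 3 = 0; roots r_1 = 3, r_2 = -1


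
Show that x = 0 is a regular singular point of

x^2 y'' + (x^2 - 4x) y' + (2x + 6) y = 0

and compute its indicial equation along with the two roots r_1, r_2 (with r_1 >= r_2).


Divide by x^2 to reach normal form y'' + P_1(x) y' + P_2(x) y = 0 with P_1(x) = 1 - 4/x and P_2(x) = 2/x + 6/x^2.
x = 0 is a singular point because the y'-coefficient 1 - 4/x has a pole at x = 0 and the y-coefficient 2/x + 6/x^2 has a pole at x = 0.
It is a regular singular point because x P_1(x) = p(x) = x - 4 and x^2 P_2(x) = q(x) = 2x + 6 are polynomials, hence analytic at x = 0.
p(0) = -4,  q(0) = 6.
Indicial equation: r(r-1) + p(0) r + q(0) = 0, i.e. r^2 + (p(0) - 1) r + q(0) = 0, i.e. r^2 - 5 r + 6 = 0.
Discriminant: (-5)^2 - 4(6) = 1, so r = (5 ± 1)/2.
Solving: r_1 = 3, r_2 = 2.

indicial: r^2 - 5 r + 6 = 0; roots r_1 = 3, r_2 = 2


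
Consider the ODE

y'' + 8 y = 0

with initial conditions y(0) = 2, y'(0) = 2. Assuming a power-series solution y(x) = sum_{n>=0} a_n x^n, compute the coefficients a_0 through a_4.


Ansatz: y(x) = sum_{n>=0} a_n x^n, so y'(x) = sum_{n>=1} n a_n x^(n-1) and y''(x) = sum_{n>=2} n(n-1) a_n x^(n-2).
Substitute into P(x) y'' + Q(x) y' + R(x) y = 0 with P(x) = 1, Q(x) = 0, R(x) = 8, and match powers of x.
Initial conditions: a_0 = 2, a_1 = 2.
Setting the coefficient of each power of x to zero and solving order by order (substituting the coefficients already found):
  x^0: 2 a_2 + 8 a_0 = 0  ->  2 a_2 = -8 a_0 = -16  ->  a_2 = -8
  x^1: 6 a_3 + 8 a_1 = 0  ->  6 a_3 = -8 a_1 = -16  ->  a_3 = -8/3
  x^2: 12 a_4 + 8 a_2 = 0  ->  12 a_4 = -8 a_2 = 64  ->  a_4 = 16/3
Truncated series: y(x) = 2 + 2 x - 8 x^2 - (8/3) x^3 + (16/3) x^4 + O(x^5).

a_0 = 2; a_1 = 2; a_2 = -8; a_3 = -8/3; a_4 = 16/3


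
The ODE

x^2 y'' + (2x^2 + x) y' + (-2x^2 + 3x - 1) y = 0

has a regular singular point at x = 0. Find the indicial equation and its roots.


Divide by x^2 to reach normal form y'' + P_1(x) y' + P_2(x) y = 0 with P_1(x) = 2 + 1/x and P_2(x) = -2 + 3/x - 1/x^2.
x = 0 is a singular point because the y'-coefficient 2 + 1/x has a pole at x = 0 and the y-coefficient -2 + 3/x - 1/x^2 has a pole at x = 0.
It is a regular singular point because x P_1(x) = p(x) = 2x + 1 and x^2 P_2(x) = q(x) = -2x^2 + 3x - 1 are polynomials, hence analytic at x = 0.
p(0) = 1,  q(0) = -1.
Indicial equation: r(r-1) + p(0) r + q(0) = 0, i.e. r^2 + (p(0) - 1) r + q(0) = 0, i.e. r^2 - 1 = 0.
Discriminant: (0)^2 - 4(-1) = 4, so r = (0 ± 2)/2.
Solving: r_1 = 1, r_2 = -1.

indicial: r^2 - 1 = 0; roots r_1 = 1, r_2 = -1


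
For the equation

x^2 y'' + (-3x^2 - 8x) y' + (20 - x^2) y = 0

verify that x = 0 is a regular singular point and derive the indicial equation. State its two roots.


Divide by x^2 to reach normal form y'' + P_1(x) y' + P_2(x) y = 0 with P_1(x) = -3 - 8/x and P_2(x) = -1 + 20/x^2.
x = 0 is a singular point because the y'-coefficient -3 - 8/x has a pole at x = 0 and the y-coefficient -1 + 20/x^2 has a pole at x = 0.
It is a regular singular point because x P_1(x) = p(x) = -3x - 8 and x^2 P_2(x) = q(x) = 20 - x^2 are polynomials, hence analytic at x = 0.
p(0) = -8,  q(0) = 20.
Indicial equation: r(r-1) + p(0) r + q(0) = 0, i.e. r^2 + (p(0) - 1) r + q(0) = 0, i.e. r^2 - 9 r + 20 = 0.
Discriminant: (-9)^2 - 4(20) = 1, so r = (9 ± 1)/2.
Solving: r_1 = 5, r_2 = 4.

indicial: r^2 - 9 r + 20 = 0; roots r_1 = 5, r_2 = 4


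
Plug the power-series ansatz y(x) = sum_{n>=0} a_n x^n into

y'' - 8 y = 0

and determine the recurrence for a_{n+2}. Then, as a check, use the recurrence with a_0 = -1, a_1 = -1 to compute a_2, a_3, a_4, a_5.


Substitute y = sum_n a_n x^n into y'' + (const) y = 0.
y''(x) = sum_{n>=0} (n+2)(n+1) a_{n+2} x^n.
The ODE becomes sum_n [(n+2)(n+1) a_{n+2} - 8 a_n] x^n = 0.
Setting each coefficient to zero gives the recurrence:
  (n+2)(n+1) a_{n+2} - 8 a_n = 0,
  a_{n+2} = 8 / ((n+1)(n+2)) a_n.

Check with a_0 = -1, a_1 = -1 (apply the recurrence for n = 0, 1, 2, 3): a_0 = -1, a_1 = -1, a_2 = -4, a_3 = -4/3, a_4 = -8/3, a_5 = -8/15.

a_{n+2} = 8/((n+1)(n+2)) * a_n; check: a_0 = -1, a_1 = -1, a_2 = -4, a_3 = -4/3, a_4 = -8/3, a_5 = -8/15


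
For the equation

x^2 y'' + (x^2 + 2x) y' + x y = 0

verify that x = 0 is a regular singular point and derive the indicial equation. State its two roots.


Divide by x^2 to reach normal form y'' + P_1(x) y' + P_2(x) y = 0 with P_1(x) = 1 + 2/x and P_2(x) = 1/x.
x = 0 is a singular point because the y'-coefficient 1 + 2/x has a pole at x = 0 and the y-coefficient 1/x has a pole at x = 0.
It is a regular singular point because x P_1(x) = p(x) = x + 2 and x^2 P_2(x) = q(x) = x are polynomials, hence analytic at x = 0.
p(0) = 2,  q(0) = 0.
Indicial equation: r(r-1) + p(0) r + q(0) = 0, i.e. r^2 + (p(0) - 1) r + q(0) = 0, i.e. r^2 + 1 r = 0.
Discriminant: (1)^2 - 4(0) = 1, so r = (-1 ± 1)/2.
Solving: r_1 = 0, r_2 = -1.

indicial: r^2 + 1 r = 0; roots r_1 = 0, r_2 = -1


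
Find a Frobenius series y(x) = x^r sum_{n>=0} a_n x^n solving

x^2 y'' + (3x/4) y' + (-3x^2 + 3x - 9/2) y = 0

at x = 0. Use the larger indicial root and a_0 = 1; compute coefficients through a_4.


Write in Frobenius form y'' + (p(x)/x) y' + (q(x)/x^2) y = 0:
  p(x) = 3/4,  q(x) = -3x^2 + 3x - 9/2.
Indicial equation: r(r-1) + (3/4) r + (-9/2) = 0 -> roots r_1 = 9/4, r_2 = -2.
Take r = r_1 = 9/4. Let y(x) = x^r sum_{n>=0} a_n x^n with a_0 = 1.
Substitute y = x^r sum a_n x^n and match x^{r+n}. The recurrence is
  D(n) a_n + 3 a_{n-1} - 3 a_{n-2} = 0,  where D(n) = (r+n)(r+n-1) + (3/4)(r+n) + (-9/2).
  a_n = [-3 a_{n-1} + 3 a_{n-2}] / D(n).
Since the indicial polynomial factors as (r - r_1)(r - r_2), D(n) = (r_1 + n - r_1)(r_1 + n - r_2) = n(n + 17/4).
Evaluating step by step (a_0 = 1):
  n = 1: D(1) = 1(1 + 17/4) = 21/4; numerator = -3(1) = -3; a_1 = (-3)/(21/4) = -4/7
  n = 2: D(2) = 2(2 + 17/4) = 25/2; numerator = -3(-4/7) + 3(1) = 33/7; a_2 = (33/7)/(25/2) = 66/175
  n = 3: D(3) = 3(3 + 17/4) = 87/4; numerator = -3(66/175) + 3(-4/7) = -498/175; a_3 = (-498/175)/(87/4) = -664/5075
  n = 4: D(4) = 4(4 + 17/4) = 33; numerator = -3(-664/5075) + 3(66/175) = 7734/5075; a_4 = (7734/5075)/(33) = 2578/55825

r = 9/4; a_0 = 1; a_1 = -4/7; a_2 = 66/175; a_3 = -664/5075; a_4 = 2578/55825


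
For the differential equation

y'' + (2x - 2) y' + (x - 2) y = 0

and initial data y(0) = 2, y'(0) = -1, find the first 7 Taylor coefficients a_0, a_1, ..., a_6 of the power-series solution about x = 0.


Ansatz: y(x) = sum_{n>=0} a_n x^n, so y'(x) = sum_{n>=1} n a_n x^(n-1) and y''(x) = sum_{n>=2} n(n-1) a_n x^(n-2).
Substitute into P(x) y'' + Q(x) y' + R(x) y = 0 with P(x) = 1, Q(x) = 2x - 2, R(x) = x - 2, and match powers of x.
Initial conditions: a_0 = 2, a_1 = -1.
Setting the coefficient of each power of x to zero and solving order by order (substituting the coefficients already found):
  x^0: 2 a_2 - 2 a_1 - 2 a_0 = 0  ->  2 a_2 = 2 a_1 + 2 a_0 = 2  ->  a_2 = 1
  x^1: 6 a_3 - 4 a_2 + a_0 = 0  ->  6 a_3 = 4 a_2 - a_0 = 2  ->  a_3 = 1/3
  x^2: 12 a_4 - 6 a_3 + 2 a_2 + a_1 = 0  ->  12 a_4 = 6 a_3 - 2 a_2 - a_1 = 1  ->  a_4 = 1/12
  x^3: 20 a_5 - 8 a_4 + 4 a_3 + a_2 = 0  ->  20 a_5 = 8 a_4 - 4 a_3 - a_2 = -5/3  ->  a_5 = -1/12
  x^4: 30 a_6 - 10 a_5 + 6 a_4 + a_3 = 0  ->  30 a_6 = 10 a_5 - 6 a_4 - a_3 = -5/3  ->  a_6 = -1/18
Truncated series: y(x) = 2 - x + x^2 + (1/3) x^3 + (1/12) x^4 - (1/12) x^5 - (1/18) x^6 + O(x^7).

a_0 = 2; a_1 = -1; a_2 = 1; a_3 = 1/3; a_4 = 1/12; a_5 = -1/12; a_6 = -1/18


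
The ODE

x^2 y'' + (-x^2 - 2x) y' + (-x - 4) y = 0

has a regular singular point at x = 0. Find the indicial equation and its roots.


Divide by x^2 to reach normal form y'' + P_1(x) y' + P_2(x) y = 0 with P_1(x) = -1 - 2/x and P_2(x) = -1/x - 4/x^2.
x = 0 is a singular point because the y'-coefficient -1 - 2/x has a pole at x = 0 and the y-coefficient -1/x - 4/x^2 has a pole at x = 0.
It is a regular singular point because x P_1(x) = p(x) = -x - 2 and x^2 P_2(x) = q(x) = -x - 4 are polynomials, hence analytic at x = 0.
p(0) = -2,  q(0) = -4.
Indicial equation: r(r-1) + p(0) r + q(0) = 0, i.e. r^2 + (p(0) - 1) r + q(0) = 0, i.e. r^2 - 3 r - 4 = 0.
Discriminant: (-3)^2 - 4(-4) = 25, so r = (3 ± 5)/2.
Solving: r_1 = 4, r_2 = -1.

indicial: r^2 - 3 r - 4 = 0; roots r_1 = 4, r_2 = -1


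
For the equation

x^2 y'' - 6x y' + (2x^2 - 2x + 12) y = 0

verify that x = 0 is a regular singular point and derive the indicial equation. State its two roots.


Divide by x^2 to reach normal form y'' + P_1(x) y' + P_2(x) y = 0 with P_1(x) = -6/x and P_2(x) = 2 - 2/x + 12/x^2.
x = 0 is a singular point because the y'-coefficient -6/x has a pole at x = 0 and the y-coefficient 2 - 2/x + 12/x^2 has a pole at x = 0.
It is a regular singular point because x P_1(x) = p(x) = -6 and x^2 P_2(x) = q(x) = 2x^2 - 2x + 12 are polynomials, hence analytic at x = 0.
p(0) = -6,  q(0) = 12.
Indicial equation: r(r-1) + p(0) r + q(0) = 0, i.e. r^2 + (p(0) - 1) r + q(0) = 0, i.e. r^2 - 7 r + 12 = 0.
Discriminant: (-7)^2 - 4(12) = 1, so r = (7 ± 1)/2.
Solving: r_1 = 4, r_2 = 3.

indicial: r^2 - 7 r + 12 = 0; roots r_1 = 4, r_2 = 3


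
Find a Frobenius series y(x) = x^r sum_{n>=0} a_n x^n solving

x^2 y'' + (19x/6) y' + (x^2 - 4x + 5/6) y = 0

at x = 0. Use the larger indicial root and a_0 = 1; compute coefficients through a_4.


Write in Frobenius form y'' + (p(x)/x) y' + (q(x)/x^2) y = 0:
  p(x) = 19/6,  q(x) = x^2 - 4x + 5/6.
Indicial equation: r(r-1) + (19/6) r + (5/6) = 0 -> roots r_1 = -1/2, r_2 = -5/3.
Take r = r_1 = -1/2. Let y(x) = x^r sum_{n>=0} a_n x^n with a_0 = 1.
Substitute y = x^r sum a_n x^n and match x^{r+n}. The recurrence is
  D(n) a_n - 4 a_{n-1} + 1 a_{n-2} = 0,  where D(n) = (r+n)(r+n-1) + (19/6)(r+n) + (5/6).
  a_n = [4 a_{n-1} - 1 a_{n-2}] / D(n).
Since the indicial polynomial factors as (r - r_1)(r - r_2), D(n) = (r_1 + n - r_1)(r_1 + n - r_2) = n(n + 7/6).
Evaluating step by step (a_0 = 1):
  n = 1: D(1) = 1(1 + 7/6) = 13/6; numerator = 4(1) = 4; a_1 = (4)/(13/6) = 24/13
  n = 2: D(2) = 2(2 + 7/6) = 19/3; numerator = 4(24/13) - 1(1) = 83/13; a_2 = (83/13)/(19/3) = 249/247
  n = 3: D(3) = 3(3 + 7/6) = 25/2; numerator = 4(249/247) - 1(24/13) = 540/247; a_3 = (540/247)/(25/2) = 216/1235
  n = 4: D(4) = 4(4 + 7/6) = 62/3; numerator = 4(216/1235) - 1(249/247) = -381/1235; a_4 = (-381/1235)/(62/3) = -1143/76570

r = -1/2; a_0 = 1; a_1 = 24/13; a_2 = 249/247; a_3 = 216/1235; a_4 = -1143/76570


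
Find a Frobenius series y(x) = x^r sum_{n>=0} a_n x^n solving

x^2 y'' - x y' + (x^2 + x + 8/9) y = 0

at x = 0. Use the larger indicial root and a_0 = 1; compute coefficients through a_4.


Write in Frobenius form y'' + (p(x)/x) y' + (q(x)/x^2) y = 0:
  p(x) = -1,  q(x) = x^2 + x + 8/9.
Indicial equation: r(r-1) + (-1) r + (8/9) = 0 -> roots r_1 = 4/3, r_2 = 2/3.
Take r = r_1 = 4/3. Let y(x) = x^r sum_{n>=0} a_n x^n with a_0 = 1.
Substitute y = x^r sum a_n x^n and match x^{r+n}. The recurrence is
  D(n) a_n + 1 a_{n-1} + 1 a_{n-2} = 0,  where D(n) = (r+n)(r+n-1) + (-1)(r+n) + (8/9).
  a_n = [-1 a_{n-1} - 1 a_{n-2}] / D(n).
Since the indicial polynomial factors as (r - r_1)(r - r_2), D(n) = (r_1 + n - r_1)(r_1 + n - r_2) = n(n + 2/3).
Evaluating step by step (a_0 = 1):
  n = 1: D(1) = 1(1 + 2/3) = 5/3; numerator = -1(1) = -1; a_1 = (-1)/(5/3) = -3/5
  n = 2: D(2) = 2(2 + 2/3) = 16/3; numerator = -1(-3/5) - 1(1) = -2/5; a_2 = (-2/5)/(16/3) = -3/40
  n = 3: D(3) = 3(3 + 2/3) = 11; numerator = -1(-3/40) - 1(-3/5) = 27/40; a_3 = (27/40)/(11) = 27/440
  n = 4: D(4) = 4(4 + 2/3) = 56/3; numerator = -1(27/440) - 1(-3/40) = 3/220; a_4 = (3/220)/(56/3) = 9/12320

r = 4/3; a_0 = 1; a_1 = -3/5; a_2 = -3/40; a_3 = 27/440; a_4 = 9/12320


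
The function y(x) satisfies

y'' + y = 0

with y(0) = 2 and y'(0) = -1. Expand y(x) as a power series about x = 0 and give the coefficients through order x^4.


Ansatz: y(x) = sum_{n>=0} a_n x^n, so y'(x) = sum_{n>=1} n a_n x^(n-1) and y''(x) = sum_{n>=2} n(n-1) a_n x^(n-2).
Substitute into P(x) y'' + Q(x) y' + R(x) y = 0 with P(x) = 1, Q(x) = 0, R(x) = 1, and match powers of x.
Initial conditions: a_0 = 2, a_1 = -1.
Setting the coefficient of each power of x to zero and solving order by order (substituting the coefficients already found):
  x^0: 2 a_2 + a_0 = 0  ->  2 a_2 = -a_0 = -2  ->  a_2 = -1
  x^1: 6 a_3 + a_1 = 0  ->  6 a_3 = -a_1 = 1  ->  a_3 = 1/6
  x^2: 12 a_4 + a_2 = 0  ->  12 a_4 = -a_2 = 1  ->  a_4 = 1/12
Truncated series: y(x) = 2 - x - x^2 + (1/6) x^3 + (1/12) x^4 + O(x^5).

a_0 = 2; a_1 = -1; a_2 = -1; a_3 = 1/6; a_4 = 1/12


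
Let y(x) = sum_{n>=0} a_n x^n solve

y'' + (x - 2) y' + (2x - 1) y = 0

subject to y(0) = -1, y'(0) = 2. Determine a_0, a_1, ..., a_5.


Ansatz: y(x) = sum_{n>=0} a_n x^n, so y'(x) = sum_{n>=1} n a_n x^(n-1) and y''(x) = sum_{n>=2} n(n-1) a_n x^(n-2).
Substitute into P(x) y'' + Q(x) y' + R(x) y = 0 with P(x) = 1, Q(x) = x - 2, R(x) = 2x - 1, and match powers of x.
Initial conditions: a_0 = -1, a_1 = 2.
Setting the coefficient of each power of x to zero and solving order by order (substituting the coefficients already found):
  x^0: 2 a_2 - 2 a_1 - a_0 = 0  ->  2 a_2 = 2 a_1 + a_0 = 3  ->  a_2 = 3/2
  x^1: 6 a_3 - 4 a_2 + 2 a_0 = 0  ->  6 a_3 = 4 a_2 - 2 a_0 = 8  ->  a_3 = 4/3
  x^2: 12 a_4 - 6 a_3 + a_2 + 2 a_1 = 0  ->  12 a_4 = 6 a_3 - a_2 - 2 a_1 = 5/2  ->  a_4 = 5/24
  x^3: 20 a_5 - 8 a_4 + 2 a_3 + 2 a_2 = 0  ->  20 a_5 = 8 a_4 - 2 a_3 - 2 a_2 = -4  ->  a_5 = -1/5
Truncated series: y(x) = -1 + 2 x + (3/2) x^2 + (4/3) x^3 + (5/24) x^4 - (1/5) x^5 + O(x^6).

a_0 = -1; a_1 = 2; a_2 = 3/2; a_3 = 4/3; a_4 = 5/24; a_5 = -1/5


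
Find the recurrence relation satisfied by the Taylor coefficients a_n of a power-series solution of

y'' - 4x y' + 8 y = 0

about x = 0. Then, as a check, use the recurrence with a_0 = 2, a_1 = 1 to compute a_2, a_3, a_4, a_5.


Substitute y = sum_n a_n x^n.
y''(x) has coefficient (n+2)(n+1) a_{n+2} at x^n;
-4 x y'(x) has coefficient -4 n a_n at x^n (shift);
8 y(x) has coefficient 8 a_n at x^n.
Matching x^n: (n+2)(n+1) a_{n+2} + (-4n + 8) a_n = 0.
Thus a_{n+2} = (4n - 8) / ((n+1)(n+2)) * a_n.

Check with a_0 = 2, a_1 = 1 (apply the recurrence for n = 0, 1, 2, 3): a_0 = 2, a_1 = 1, a_2 = -8, a_3 = -2/3, a_4 = 0, a_5 = -2/15.

a_(n+2) = (4n - 8) / ((n+1)(n+2)) * a_n; check: a_0 = 2, a_1 = 1, a_2 = -8, a_3 = -2/3, a_4 = 0, a_5 = -2/15


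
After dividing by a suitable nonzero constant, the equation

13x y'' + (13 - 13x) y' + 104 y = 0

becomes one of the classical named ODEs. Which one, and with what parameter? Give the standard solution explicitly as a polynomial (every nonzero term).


All three coefficients share the factor 13; dividing through by 13 gives  x y'' + (1 - x) y' + 8 y = 0.
This matches the Laguerre equation x y'' + (1 - x) y' + n y = 0 with n = 8; the polynomial solution is L_8(x).
With y = sum_k a_k x^k, matching x^k gives (k+1)k a_{k+1} + (k+1) a_{k+1} - k a_k + n a_k = 0, i.e. (k+1)^2 a_{k+1} = (k - n) a_k = (k - 8) a_k. The right side vanishes at k = 8, so the series terminates at degree 8.
Standard normalization L_n(0) = 1 gives a_0 = 1. Work upward with a_{k+1} = (k - 8) a_k / (k+1)^2:
  a_1 = (0 - 8)(1) / 1^2 = -8/1 = -8
  a_2 = (1 - 8)(-8) / 2^2 = 56/4 = 14
  a_3 = (2 - 8)(14) / 3^2 = -84/9 = -28/3
  a_4 = (3 - 8)(-28/3) / 4^2 = (140/3)/16 = 35/12
  a_5 = (4 - 8)(35/12) / 5^2 = (-35/3)/25 = -7/15
  a_6 = (5 - 8)(-7/15) / 6^2 = (7/5)/36 = 7/180
  a_7 = (6 - 8)(7/180) / 7^2 = (-7/90)/49 = -1/630
  a_8 = (7 - 8)(-1/630) / 8^2 = (1/630)/64 = 1/40320
Hence L_8(x) = x^8/40320 - x^7/630 + 7 x^6/180 - 7 x^5/15 + 35 x^4/12 - 28 x^3/3 + 14 x^2 - 8 x + 1.

L_8(x); series = x^8/40320 - x^7/630 + 7 x^6/180 - 7 x^5/15 + 35 x^4/12 - 28 x^3/3 + 14 x^2 - 8 x + 1


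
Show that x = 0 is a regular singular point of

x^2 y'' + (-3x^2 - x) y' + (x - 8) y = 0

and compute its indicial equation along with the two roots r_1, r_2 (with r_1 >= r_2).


Divide by x^2 to reach normal form y'' + P_1(x) y' + P_2(x) y = 0 with P_1(x) = -3 - 1/x and P_2(x) = 1/x - 8/x^2.
x = 0 is a singular point because the y'-coefficient -3 - 1/x has a pole at x = 0 and the y-coefficient 1/x - 8/x^2 has a pole at x = 0.
It is a regular singular point because x P_1(x) = p(x) = -3x - 1 and x^2 P_2(x) = q(x) = x - 8 are polynomials, hence analytic at x = 0.
p(0) = -1,  q(0) = -8.
Indicial equation: r(r-1) + p(0) r + q(0) = 0, i.e. r^2 + (p(0) - 1) r + q(0) = 0, i.e. r^2 - 2 r - 8 = 0.
Discriminant: (-2)^2 - 4(-8) = 36, so r = (2 ± 6)/2.
Solving: r_1 = 4, r_2 = -2.

indicial: r^2 - 2 r - 8 = 0; roots r_1 = 4, r_2 = -2


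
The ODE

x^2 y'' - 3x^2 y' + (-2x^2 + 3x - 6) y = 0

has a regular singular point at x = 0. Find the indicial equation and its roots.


Divide by x^2 to reach normal form y'' + P_1(x) y' + P_2(x) y = 0 with P_1(x) = -3 and P_2(x) = -2 + 3/x - 6/x^2.
x = 0 is a singular point because the y-coefficient -2 + 3/x - 6/x^2 has a pole at x = 0.
It is a regular singular point because x P_1(x) = p(x) = -3x and x^2 P_2(x) = q(x) = -2x^2 + 3x - 6 are polynomials, hence analytic at x = 0.
p(0) = 0,  q(0) = -6.
Indicial equation: r(r-1) + p(0) r + q(0) = 0, i.e. r^2 + (p(0) - 1) r + q(0) = 0, i.e. r^2 - 1 r - 6 = 0.
Discriminant: (-1)^2 - 4(-6) = 25, so r = (1 ± 5)/2.
Solving: r_1 = 3, r_2 = -2.

indicial: r^2 - 1 r - 6 = 0; roots r_1 = 3, r_2 = -2


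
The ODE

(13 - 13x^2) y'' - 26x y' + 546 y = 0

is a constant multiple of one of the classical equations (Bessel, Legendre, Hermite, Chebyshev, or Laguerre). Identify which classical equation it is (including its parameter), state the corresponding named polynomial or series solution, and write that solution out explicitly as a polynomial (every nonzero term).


All three coefficients share the factor 13; dividing through by 13 gives  (1 - x^2) y'' - 2x y' + 42 y = 0.
This matches the Legendre equation (1 - x^2) y'' - 2x y' + n(n+1) y = 0 (note the -2x y' term) with n(n+1) = 42, so n = 6; the polynomial solution is P_6(x).
With y = sum_k a_k x^k, matching x^k gives (k+2)(k+1) a_{k+2} = [k(k+1) - n(n+1)] a_k = (k - 6)(k + 7) a_k. The right side vanishes at k = 6, so the series with the parity of 6 terminates at degree 6.
Standard normalization (P_n(1) = 1): leading coefficient (2n)!/(2^n (n!)^2) = 479001600/(64*518400) = 231/16, so a_6 = 231/16. Work downward with a_k = (k+1)(k+2) a_{k+2} / ((k - 6)(k + 7)):
  a_4 = (5)(6)(231/16) / ((4 - 6)(4 + 7)) = (3465/8)/(-22) = -315/16
  a_2 = (3)(4)(-315/16) / ((2 - 6)(2 + 7)) = (-945/4)/(-36) = 105/16
  a_0 = (1)(2)(105/16) / ((0 - 6)(0 + 7)) = (105/8)/(-42) = -5/16
Hence P_6(x) = 231 x^6/16 - 315 x^4/16 + 105 x^2/16 - 5/16.

P_6(x); series = 231 x^6/16 - 315 x^4/16 + 105 x^2/16 - 5/16


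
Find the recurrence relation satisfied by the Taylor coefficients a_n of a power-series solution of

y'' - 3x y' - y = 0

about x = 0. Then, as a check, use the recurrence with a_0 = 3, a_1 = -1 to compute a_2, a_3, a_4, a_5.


Substitute y = sum_n a_n x^n.
y''(x) has coefficient (n+2)(n+1) a_{n+2} at x^n;
-3 x y'(x) has coefficient -3 n a_n at x^n (shift);
-y(x) has coefficient -1 a_n at x^n.
Matching x^n: (n+2)(n+1) a_{n+2} + (-3n - 1) a_n = 0.
Thus a_{n+2} = (3n + 1) / ((n+1)(n+2)) * a_n.

Check with a_0 = 3, a_1 = -1 (apply the recurrence for n = 0, 1, 2, 3): a_0 = 3, a_1 = -1, a_2 = 3/2, a_3 = -2/3, a_4 = 7/8, a_5 = -1/3.

a_(n+2) = (3n + 1) / ((n+1)(n+2)) * a_n; check: a_0 = 3, a_1 = -1, a_2 = 3/2, a_3 = -2/3, a_4 = 7/8, a_5 = -1/3


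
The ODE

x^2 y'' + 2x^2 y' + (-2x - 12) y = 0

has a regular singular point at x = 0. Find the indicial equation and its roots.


Divide by x^2 to reach normal form y'' + P_1(x) y' + P_2(x) y = 0 with P_1(x) = 2 and P_2(x) = -2/x - 12/x^2.
x = 0 is a singular point because the y-coefficient -2/x - 12/x^2 has a pole at x = 0.
It is a regular singular point because x P_1(x) = p(x) = 2x and x^2 P_2(x) = q(x) = -2x - 12 are polynomials, hence analytic at x = 0.
p(0) = 0,  q(0) = -12.
Indicial equation: r(r-1) + p(0) r + q(0) = 0, i.e. r^2 + (p(0) - 1) r + q(0) = 0, i.e. r^2 - 1 r - 12 = 0.
Discriminant: (-1)^2 - 4(-12) = 49, so r = (1 ± 7)/2.
Solving: r_1 = 4, r_2 = -3.

indicial: r^2 - 1 r - 12 = 0; roots r_1 = 4, r_2 = -3


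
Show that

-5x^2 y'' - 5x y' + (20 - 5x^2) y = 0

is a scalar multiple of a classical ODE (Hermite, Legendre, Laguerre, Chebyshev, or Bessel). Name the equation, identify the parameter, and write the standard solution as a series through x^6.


All three coefficients share the factor -5; dividing through by -5 gives  x^2 y'' + x y' + (x^2 - 4) y = 0.
This matches the Bessel equation x^2 y'' + x y' + (x^2 - nu^2) y = 0 with nu^2 = 4, so nu = 2; the solution bounded at x = 0 is J_2(x).
Frobenius at x = 0: indicial roots ±nu; for r = nu the recurrence k(k + 2nu) c_k = -c_{k-2} gives the standard series J_nu(x) = sum_{k>=0} (-1)^k / (k! (k+nu)!) (x/2)^(2k+nu). Evaluate the first 3 terms:
  k = 0: (-1)^0 / (0! * 2! * 2^2) x^2 = 1/(1*2*4) x^2 = (1/8) x^2
  k = 1: (-1)^1 / (1! * 3! * 2^4) x^4 = -1/(1*6*16) x^4 = (-1/96) x^4
  k = 2: (-1)^2 / (2! * 4! * 2^6) x^6 = 1/(2*24*64) x^6 = (1/3072) x^6
Hence J_2(x) = x^6/3072 - x^4/96 + x^2/8 + ....

J_2(x); series = x^6/3072 - x^4/96 + x^2/8


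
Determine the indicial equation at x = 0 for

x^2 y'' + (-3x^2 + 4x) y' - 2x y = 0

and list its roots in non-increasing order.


Divide by x^2 to reach normal form y'' + P_1(x) y' + P_2(x) y = 0 with P_1(x) = -3 + 4/x and P_2(x) = -2/x.
x = 0 is a singular point because the y'-coefficient -3 + 4/x has a pole at x = 0 and the y-coefficient -2/x has a pole at x = 0.
It is a regular singular point because x P_1(x) = p(x) = 4 - 3x and x^2 P_2(x) = q(x) = -2x are polynomials, hence analytic at x = 0.
p(0) = 4,  q(0) = 0.
Indicial equation: r(r-1) + p(0) r + q(0) = 0, i.e. r^2 + (p(0) - 1) r + q(0) = 0, i.e. r^2 + 3 r = 0.
Discriminant: (3)^2 - 4(0) = 9, so r = (-3 ± 3)/2.
Solving: r_1 = 0, r_2 = -3.

indicial: r^2 + 3 r = 0; roots r_1 = 0, r_2 = -3


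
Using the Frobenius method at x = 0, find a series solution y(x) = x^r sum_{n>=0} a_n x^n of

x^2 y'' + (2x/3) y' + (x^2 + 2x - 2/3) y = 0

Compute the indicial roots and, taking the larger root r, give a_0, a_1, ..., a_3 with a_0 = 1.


Write in Frobenius form y'' + (p(x)/x) y' + (q(x)/x^2) y = 0:
  p(x) = 2/3,  q(x) = x^2 + 2x - 2/3.
Indicial equation: r(r-1) + (2/3) r + (-2/3) = 0 -> roots r_1 = 1, r_2 = -2/3.
Take r = r_1 = 1. Let y(x) = x^r sum_{n>=0} a_n x^n with a_0 = 1.
Substitute y = x^r sum a_n x^n and match x^{r+n}. The recurrence is
  D(n) a_n + 2 a_{n-1} + 1 a_{n-2} = 0,  where D(n) = (r+n)(r+n-1) + (2/3)(r+n) + (-2/3).
  a_n = [-2 a_{n-1} - 1 a_{n-2}] / D(n).
Since the indicial polynomial factors as (r - r_1)(r - r_2), D(n) = (r_1 + n - r_1)(r_1 + n - r_2) = n(n + 5/3).
Evaluating step by step (a_0 = 1):
  n = 1: D(1) = 1(1 + 5/3) = 8/3; numerator = -2(1) = -2; a_1 = (-2)/(8/3) = -3/4
  n = 2: D(2) = 2(2 + 5/3) = 22/3; numerator = -2(-3/4) - 1(1) = 1/2; a_2 = (1/2)/(22/3) = 3/44
  n = 3: D(3) = 3(3 + 5/3) = 14; numerator = -2(3/44) - 1(-3/4) = 27/44; a_3 = (27/44)/(14) = 27/616

r = 1; a_0 = 1; a_1 = -3/4; a_2 = 3/44; a_3 = 27/616


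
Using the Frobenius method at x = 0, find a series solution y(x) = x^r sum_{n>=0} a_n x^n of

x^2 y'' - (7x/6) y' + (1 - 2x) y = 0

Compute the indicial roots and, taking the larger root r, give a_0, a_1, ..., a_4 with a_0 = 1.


Write in Frobenius form y'' + (p(x)/x) y' + (q(x)/x^2) y = 0:
  p(x) = -7/6,  q(x) = 1 - 2x.
Indicial equation: r(r-1) + (-7/6) r + (1) = 0 -> roots r_1 = 3/2, r_2 = 2/3.
Take r = r_1 = 3/2. Let y(x) = x^r sum_{n>=0} a_n x^n with a_0 = 1.
Substitute y = x^r sum a_n x^n and match x^{r+n}. The recurrence is
  D(n) a_n - 2 a_{n-1} = 0,  where D(n) = (r+n)(r+n-1) + (-7/6)(r+n) + (1).
  a_n = 2 / D(n) * a_{n-1}.
Since the indicial polynomial factors as (r - r_1)(r - r_2), D(n) = (r_1 + n - r_1)(r_1 + n - r_2) = n(n + 5/6).
Evaluating step by step (a_0 = 1):
  n = 1: D(1) = 1(1 + 5/6) = 11/6; numerator = 2(1) = 2; a_1 = (2)/(11/6) = 12/11
  n = 2: D(2) = 2(2 + 5/6) = 17/3; numerator = 2(12/11) = 24/11; a_2 = (24/11)/(17/3) = 72/187
  n = 3: D(3) = 3(3 + 5/6) = 23/2; numerator = 2(72/187) = 144/187; a_3 = (144/187)/(23/2) = 288/4301
  n = 4: D(4) = 4(4 + 5/6) = 58/3; numerator = 2(288/4301) = 576/4301; a_4 = (576/4301)/(58/3) = 864/124729

r = 3/2; a_0 = 1; a_1 = 12/11; a_2 = 72/187; a_3 = 288/4301; a_4 = 864/124729


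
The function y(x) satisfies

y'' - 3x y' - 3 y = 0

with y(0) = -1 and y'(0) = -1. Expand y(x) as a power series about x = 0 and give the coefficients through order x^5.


Ansatz: y(x) = sum_{n>=0} a_n x^n, so y'(x) = sum_{n>=1} n a_n x^(n-1) and y''(x) = sum_{n>=2} n(n-1) a_n x^(n-2).
Substitute into P(x) y'' + Q(x) y' + R(x) y = 0 with P(x) = 1, Q(x) = -3x, R(x) = -3, and match powers of x.
Initial conditions: a_0 = -1, a_1 = -1.
Setting the coefficient of each power of x to zero and solving order by order (substituting the coefficients already found):
  x^0: 2 a_2 - 3 a_0 = 0  ->  2 a_2 = 3 a_0 = -3  ->  a_2 = -3/2
  x^1: 6 a_3 - 6 a_1 = 0  ->  6 a_3 = 6 a_1 = -6  ->  a_3 = -1
  x^2: 12 a_4 - 9 a_2 = 0  ->  12 a_4 = 9 a_2 = -27/2  ->  a_4 = -9/8
  x^3: 20 a_5 - 12 a_3 = 0  ->  20 a_5 = 12 a_3 = -12  ->  a_5 = -3/5
Truncated series: y(x) = -1 - x - (3/2) x^2 - x^3 - (9/8) x^4 - (3/5) x^5 + O(x^6).

a_0 = -1; a_1 = -1; a_2 = -3/2; a_3 = -1; a_4 = -9/8; a_5 = -3/5


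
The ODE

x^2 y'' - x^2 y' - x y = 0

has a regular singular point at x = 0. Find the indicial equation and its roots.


Divide by x^2 to reach normal form y'' + P_1(x) y' + P_2(x) y = 0 with P_1(x) = -1 and P_2(x) = -1/x.
x = 0 is a singular point because the y-coefficient -1/x has a pole at x = 0.
It is a regular singular point because x P_1(x) = p(x) = -x and x^2 P_2(x) = q(x) = -x are polynomials, hence analytic at x = 0.
p(0) = 0,  q(0) = 0.
Indicial equation: r(r-1) + p(0) r + q(0) = 0, i.e. r^2 + (p(0) - 1) r + q(0) = 0, i.e. r^2 - 1 r = 0.
Discriminant: (-1)^2 - 4(0) = 1, so r = (1 ± 1)/2.
Solving: r_1 = 1, r_2 = 0.

indicial: r^2 - 1 r = 0; roots r_1 = 1, r_2 = 0


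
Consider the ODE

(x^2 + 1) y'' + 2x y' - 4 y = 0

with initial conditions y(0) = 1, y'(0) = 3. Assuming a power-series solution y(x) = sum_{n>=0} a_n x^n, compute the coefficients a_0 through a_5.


Ansatz: y(x) = sum_{n>=0} a_n x^n, so y'(x) = sum_{n>=1} n a_n x^(n-1) and y''(x) = sum_{n>=2} n(n-1) a_n x^(n-2).
Substitute into P(x) y'' + Q(x) y' + R(x) y = 0 with P(x) = x^2 + 1, Q(x) = 2x, R(x) = -4, and match powers of x.
Initial conditions: a_0 = 1, a_1 = 3.
Setting the coefficient of each power of x to zero and solving order by order (substituting the coefficients already found):
  x^0: 2 a_2 - 4 a_0 = 0  ->  2 a_2 = 4 a_0 = 4  ->  a_2 = 2
  x^1: 6 a_3 - 2 a_1 = 0  ->  6 a_3 = 2 a_1 = 6  ->  a_3 = 1
  x^2: 12 a_4 + 2 a_2 = 0  ->  12 a_4 = -2 a_2 = -4  ->  a_4 = -1/3
  x^3: 20 a_5 + 8 a_3 = 0  ->  20 a_5 = -8 a_3 = -8  ->  a_5 = -2/5
Truncated series: y(x) = 1 + 3 x + 2 x^2 + x^3 - (1/3) x^4 - (2/5) x^5 + O(x^6).

a_0 = 1; a_1 = 3; a_2 = 2; a_3 = 1; a_4 = -1/3; a_5 = -2/5


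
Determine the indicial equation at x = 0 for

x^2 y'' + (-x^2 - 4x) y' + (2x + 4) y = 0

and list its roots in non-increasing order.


Divide by x^2 to reach normal form y'' + P_1(x) y' + P_2(x) y = 0 with P_1(x) = -1 - 4/x and P_2(x) = 2/x + 4/x^2.
x = 0 is a singular point because the y'-coefficient -1 - 4/x has a pole at x = 0 and the y-coefficient 2/x + 4/x^2 has a pole at x = 0.
It is a regular singular point because x P_1(x) = p(x) = -x - 4 and x^2 P_2(x) = q(x) = 2x + 4 are polynomials, hence analytic at x = 0.
p(0) = -4,  q(0) = 4.
Indicial equation: r(r-1) + p(0) r + q(0) = 0, i.e. r^2 + (p(0) - 1) r + q(0) = 0, i.e. r^2 - 5 r + 4 = 0.
Discriminant: (-5)^2 - 4(4) = 9, so r = (5 ± 3)/2.
Solving: r_1 = 4, r_2 = 1.

indicial: r^2 - 5 r + 4 = 0; roots r_1 = 4, r_2 = 1


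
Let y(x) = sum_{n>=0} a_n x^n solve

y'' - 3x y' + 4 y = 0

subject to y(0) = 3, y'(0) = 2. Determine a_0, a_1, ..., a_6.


Ansatz: y(x) = sum_{n>=0} a_n x^n, so y'(x) = sum_{n>=1} n a_n x^(n-1) and y''(x) = sum_{n>=2} n(n-1) a_n x^(n-2).
Substitute into P(x) y'' + Q(x) y' + R(x) y = 0 with P(x) = 1, Q(x) = -3x, R(x) = 4, and match powers of x.
Initial conditions: a_0 = 3, a_1 = 2.
Setting the coefficient of each power of x to zero and solving order by order (substituting the coefficients already found):
  x^0: 2 a_2 + 4 a_0 = 0  ->  2 a_2 = -4 a_0 = -12  ->  a_2 = -6
  x^1: 6 a_3 + a_1 = 0  ->  6 a_3 = -a_1 = -2  ->  a_3 = -1/3
  x^2: 12 a_4 - 2 a_2 = 0  ->  12 a_4 = 2 a_2 = -12  ->  a_4 = -1
  x^3: 20 a_5 - 5 a_3 = 0  ->  20 a_5 = 5 a_3 = -5/3  ->  a_5 = -1/12
  x^4: 30 a_6 - 8 a_4 = 0  ->  30 a_6 = 8 a_4 = -8  ->  a_6 = -4/15
Truncated series: y(x) = 3 + 2 x - 6 x^2 - (1/3) x^3 - x^4 - (1/12) x^5 - (4/15) x^6 + O(x^7).

a_0 = 3; a_1 = 2; a_2 = -6; a_3 = -1/3; a_4 = -1; a_5 = -1/12; a_6 = -4/15


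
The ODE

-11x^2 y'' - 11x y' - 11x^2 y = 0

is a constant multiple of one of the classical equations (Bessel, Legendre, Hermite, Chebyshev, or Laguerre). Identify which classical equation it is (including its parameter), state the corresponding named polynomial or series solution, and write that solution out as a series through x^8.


All three coefficients share the factor -11; dividing through by -11 gives  x^2 y'' + x y' + x^2 y = 0.
This matches the Bessel equation x^2 y'' + x y' + (x^2 - nu^2) y = 0 with nu^2 = 0, so nu = 0; the solution bounded at x = 0 is J_0(x).
Frobenius at x = 0: indicial roots ±nu; for r = nu the recurrence k(k + 2nu) c_k = -c_{k-2} gives the standard series J_nu(x) = sum_{k>=0} (-1)^k / (k! (k+nu)!) (x/2)^(2k+nu). Evaluate the first 5 terms:
  k = 0: (-1)^0 / (0! * 0! * 2^0) x^0 = 1/(1*1*1) x^0 = (1) x^0
  k = 1: (-1)^1 / (1! * 1! * 2^2) x^2 = -1/(1*1*4) x^2 = (-1/4) x^2
  k = 2: (-1)^2 / (2! * 2! * 2^4) x^4 = 1/(2*2*16) x^4 = (1/64) x^4
  k = 3: (-1)^3 / (3! * 3! * 2^6) x^6 = -1/(6*6*64) x^6 = (-1/2304) x^6
  k = 4: (-1)^4 / (4! * 4! * 2^8) x^8 = 1/(24*24*256) x^8 = (1/147456) x^8
Hence J_0(x) = x^8/147456 - x^6/2304 + x^4/64 - x^2/4 + 1 + ....

J_0(x); series = x^8/147456 - x^6/2304 + x^4/64 - x^2/4 + 1


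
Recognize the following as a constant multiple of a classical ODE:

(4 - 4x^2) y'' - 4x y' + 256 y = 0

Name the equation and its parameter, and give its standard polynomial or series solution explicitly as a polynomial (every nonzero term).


All three coefficients share the factor 4; dividing through by 4 gives  (1 - x^2) y'' - x y' + 64 y = 0.
This matches the Chebyshev equation (1 - x^2) y'' - x y' + n^2 y = 0 (note the -x y' term, not -2x y') with n^2 = 64, so n = 8; the polynomial solution is T_8(x).
With y = sum_k a_k x^k, matching x^k gives (k+2)(k+1) a_{k+2} = (k^2 - n^2) a_k = (k - 8)(k + 8) a_k. The right side vanishes at k = 8, so the series with the parity of 8 terminates at degree 8.
Standard normalization: leading coefficient of T_n is 2^(n-1), so a_8 = 2^7 = 128. Work downward with a_k = (k+1)(k+2) a_{k+2} / ((k - 8)(k + 8)):
  a_6 = (7)(8)(128) / ((6 - 8)(6 + 8)) = 7168/(-28) = -256
  a_4 = (5)(6)(-256) / ((4 - 8)(4 + 8)) = -7680/(-48) = 160
  a_2 = (3)(4)(160) / ((2 - 8)(2 + 8)) = 1920/(-60) = -32
  a_0 = (1)(2)(-32) / ((0 - 8)(0 + 8)) = -64/(-64) = 1
Hence T_8(x) = 128 x^8 - 256 x^6 + 160 x^4 - 32 x^2 + 1.

T_8(x); series = 128 x^8 - 256 x^6 + 160 x^4 - 32 x^2 + 1


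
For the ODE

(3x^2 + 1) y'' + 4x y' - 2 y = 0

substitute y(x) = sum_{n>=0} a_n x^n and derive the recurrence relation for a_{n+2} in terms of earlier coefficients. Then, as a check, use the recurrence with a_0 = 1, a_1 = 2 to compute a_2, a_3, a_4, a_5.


Substitute y = sum_n a_n x^n.
(1 + 3 x^2) y'' contributes (n+2)(n+1) a_{n+2} + 3 n(n-1) a_n at x^n.
4 x y'(x) contributes 4 n a_n at x^n.
-2 y(x) contributes -2 a_n at x^n.
Matching x^n: (n+2)(n+1) a_{n+2} + (3 n(n-1) + 4 n - 2) a_n = 0.
Thus a_{n+2} = (-3 n(n-1) - 4 n + 2) / ((n+1)(n+2)) * a_n.

Check with a_0 = 1, a_1 = 2 (apply the recurrence for n = 0, 1, 2, 3): a_0 = 1, a_1 = 2, a_2 = 1, a_3 = -2/3, a_4 = -1, a_5 = 14/15.

a_(n+2) = (-3 n(n-1) - 4 n + 2) / ((n+1)(n+2)) * a_n; check: a_0 = 1, a_1 = 2, a_2 = 1, a_3 = -2/3, a_4 = -1, a_5 = 14/15
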